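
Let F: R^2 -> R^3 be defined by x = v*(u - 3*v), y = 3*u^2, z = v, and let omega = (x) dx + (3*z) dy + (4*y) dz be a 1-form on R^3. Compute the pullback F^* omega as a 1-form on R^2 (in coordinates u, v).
F^* omega = (v*(u*v + 18*u - 3*v^2)) du + (u^2*v + 12*u^2 - 9*u*v^2 + 18*v^3) dv

Using F^*(f dg) = (f ∘ F) d(g ∘ F), substitute each coordinate x_i by F_i(u, v) in f_i, and replace dx_i by d F_i = (∂F_i/∂u) du + (∂F_i/∂v) dv.
  For the x component: f_1(F) = v*(u - 3*v); d F_1 = (v) du + (u - 6*v) dv
  For the y component: f_2(F) = 3*v; d F_2 = (6*u) du + (0) dv
  For the z component: f_3(F) = 12*u^2; d F_3 = (0) du + (1) dv
Combining and collecting du, dv coefficients:
  coeff of du: v*(u*v + 18*u - 3*v^2)
  coeff of dv: u^2*v + 12*u^2 - 9*u*v^2 + 18*v^3
F^* omega = (v*(u*v + 18*u - 3*v^2)) du + (u^2*v + 12*u^2 - 9*u*v^2 + 18*v^3) dv.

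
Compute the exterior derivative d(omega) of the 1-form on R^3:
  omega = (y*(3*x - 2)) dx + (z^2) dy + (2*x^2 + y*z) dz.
d(omega) = (2 - 3*x) dx ∧ dy + (4*x) dx ∧ dz + (-z) dy ∧ dz

For a 1-form omega = sum_i f_i dx_i, the exterior derivative is
  d(omega) = sum_{i < j} (∂f_j/∂x_i - ∂f_i/∂x_j) dx_i ∧ dx_j.
  coefficient of dx ∧ dy: ∂f_2/∂x - ∂f_1/∂y = ∂(z^2)/∂x - ∂(y*(3*x - 2))/∂y = 2 - 3*x
  coefficient of dx ∧ dz: ∂f_3/∂x - ∂f_1/∂z = ∂(2*x^2 + y*z)/∂x - ∂(y*(3*x - 2))/∂z = 4*x
  coefficient of dy ∧ dz: ∂f_3/∂y - ∂f_2/∂z = ∂(2*x^2 + y*z)/∂y - ∂(z^2)/∂z = -z
Assembling: d(omega) = (2 - 3*x) dx ∧ dy + (4*x) dx ∧ dz + (-z) dy ∧ dz.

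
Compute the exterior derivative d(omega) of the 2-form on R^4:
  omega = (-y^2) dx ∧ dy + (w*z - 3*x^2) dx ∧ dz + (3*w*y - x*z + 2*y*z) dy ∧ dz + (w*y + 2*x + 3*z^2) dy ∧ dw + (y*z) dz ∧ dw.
d(omega) = (z) dx ∧ dz ∧ dw + (-z) dx ∧ dy ∧ dz + (3*y - 5*z) dy ∧ dz ∧ dw + (2) dx ∧ dy ∧ dw

For a 2-form omega = sum_{i<j} g_{ij} dx_i ∧ dx_j, the exterior derivative is
  d(omega) = sum_{i<j} d(g_{ij}) ∧ dx_i ∧ dx_j = sum_{i<j, k} (∂g_{ij}/∂x_k) dx_k ∧ dx_i ∧ dx_j.
Expand each term, using dx_k ∧ dx_i ∧ dx_j = sgn(permutation) dx_{(a)} ∧ dx_{(b)} ∧ dx_{(c)} with (a < b < c) sorted:
  d(w*z - 3*x^2) includes (∂/∂w)(w*z - 3*x^2) dw = (z) dw, which multiplied by dx ∧ dz gives (z) dx ∧ dz ∧ dw
  d(3*w*y - x*z + 2*y*z) includes (∂/∂x)(3*w*y - x*z + 2*y*z) dx = (-z) dx, which multiplied by dy ∧ dz gives (-z) dx ∧ dy ∧ dz
  d(3*w*y - x*z + 2*y*z) includes (∂/∂w)(3*w*y - x*z + 2*y*z) dw = (3*y) dw, which multiplied by dy ∧ dz gives (3*y) dy ∧ dz ∧ dw
  d(w*y + 2*x + 3*z^2) includes (∂/∂x)(w*y + 2*x + 3*z^2) dx = (2) dx, which multiplied by dy ∧ dw gives (2) dx ∧ dy ∧ dw
  d(w*y + 2*x + 3*z^2) includes (∂/∂z)(w*y + 2*x + 3*z^2) dz = (6*z) dz, which multiplied by dy ∧ dw gives (-6*z) dy ∧ dz ∧ dw
  d(y*z) includes (∂/∂y)(y*z) dy = (z) dy, which multiplied by dz ∧ dw gives (z) dy ∧ dz ∧ dw
Collecting like 3-forms: d(omega) = (z) dx ∧ dz ∧ dw + (-z) dx ∧ dy ∧ dz + (3*y - 5*z) dy ∧ dz ∧ dw + (2) dx ∧ dy ∧ dw.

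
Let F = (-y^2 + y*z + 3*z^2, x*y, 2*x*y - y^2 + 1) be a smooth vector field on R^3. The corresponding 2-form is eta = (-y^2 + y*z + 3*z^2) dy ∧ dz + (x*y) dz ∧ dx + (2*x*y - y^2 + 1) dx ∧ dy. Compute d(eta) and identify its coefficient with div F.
d(eta) = (x) dx ∧ dy ∧ dz; div F = x

For a 2-form in R^3 of the form above, applying d gives a 3-form with coefficient ∂P/∂x + ∂Q/∂y + ∂R/∂z:
  ∂P/∂x = 0
  ∂Q/∂y = x
  ∂R/∂z = 0
Sum = x, which is exactly div F.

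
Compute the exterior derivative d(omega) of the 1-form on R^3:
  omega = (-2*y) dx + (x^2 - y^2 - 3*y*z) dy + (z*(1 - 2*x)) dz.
d(omega) = (2*x + 2) dx ∧ dy + (-2*z) dx ∧ dz + (3*y) dy ∧ dz

For a 1-form omega = sum_i f_i dx_i, the exterior derivative is
  d(omega) = sum_{i < j} (∂f_j/∂x_i - ∂f_i/∂x_j) dx_i ∧ dx_j.
  coefficient of dx ∧ dy: ∂f_2/∂x - ∂f_1/∂y = ∂(x^2 - y^2 - 3*y*z)/∂x - ∂(-2*y)/∂y = 2*x + 2
  coefficient of dx ∧ dz: ∂f_3/∂x - ∂f_1/∂z = ∂(z*(1 - 2*x))/∂x - ∂(-2*y)/∂z = -2*z
  coefficient of dy ∧ dz: ∂f_3/∂y - ∂f_2/∂z = ∂(z*(1 - 2*x))/∂y - ∂(x^2 - y^2 - 3*y*z)/∂z = 3*y
Assembling: d(omega) = (2*x + 2) dx ∧ dy + (-2*z) dx ∧ dz + (3*y) dy ∧ dz.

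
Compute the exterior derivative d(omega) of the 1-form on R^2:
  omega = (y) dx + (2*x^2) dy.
d(omega) = (4*x - 1) dx ∧ dy

For a 1-form omega = sum_i f_i dx_i, the exterior derivative is
  d(omega) = sum_{i < j} (∂f_j/∂x_i - ∂f_i/∂x_j) dx_i ∧ dx_j.
  coefficient of dx ∧ dy: ∂f_2/∂x - ∂f_1/∂y = ∂(2*x^2)/∂x - ∂(y)/∂y = 4*x - 1
Assembling: d(omega) = (4*x - 1) dx ∧ dy.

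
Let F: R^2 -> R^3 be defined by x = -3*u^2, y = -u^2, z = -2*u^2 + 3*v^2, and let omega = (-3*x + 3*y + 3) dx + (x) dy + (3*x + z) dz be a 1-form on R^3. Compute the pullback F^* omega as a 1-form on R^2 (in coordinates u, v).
F^* omega = (2*u*(7*u^2 - 6*v^2 - 9)) du + (-66*u^2*v + 18*v^3) dv

Using F^*(f dg) = (f ∘ F) d(g ∘ F), substitute each coordinate x_i by F_i(u, v) in f_i, and replace dx_i by d F_i = (∂F_i/∂u) du + (∂F_i/∂v) dv.
  For the x component: f_1(F) = 6*u^2 + 3; d F_1 = (-6*u) du + (0) dv
  For the y component: f_2(F) = -3*u^2; d F_2 = (-2*u) du + (0) dv
  For the z component: f_3(F) = -11*u^2 + 3*v^2; d F_3 = (-4*u) du + (6*v) dv
Combining and collecting du, dv coefficients:
  coeff of du: 2*u*(7*u^2 - 6*v^2 - 9)
  coeff of dv: -66*u^2*v + 18*v^3
F^* omega = (2*u*(7*u^2 - 6*v^2 - 9)) du + (-66*u^2*v + 18*v^3) dv.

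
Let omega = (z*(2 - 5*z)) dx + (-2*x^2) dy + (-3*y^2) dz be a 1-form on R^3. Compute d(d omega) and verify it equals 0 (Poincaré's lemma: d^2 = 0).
d(d omega) = 0

Step 1: d omega = sum_{i<j} (∂f_j/∂x_i - ∂f_i/∂x_j) dx_i ∧ dx_j:
  coeff of dx ∧ dy: -4*x
  coeff of dx ∧ dz: 10*z - 2
  coeff of dy ∧ dz: -6*y
Step 2: Apply d again to each 2-form coefficient. The only possible 3-form in R^3 is dx ∧ dy ∧ dz, with coefficient
  ∂(coeff of dy∧dz)/∂x - ∂(coeff of dx∧dz)/∂y + ∂(coeff of dx∧dy)/∂z
  = ∂/∂x (-6*y) - ∂/∂y (10*z - 2) + ∂/∂z (-4*x).
Each of these terms simplifies to sums of mixed partials that cancel in pairs. The result is 0 (by equality of mixed partials for smooth functions — Schwarz / Clairaut).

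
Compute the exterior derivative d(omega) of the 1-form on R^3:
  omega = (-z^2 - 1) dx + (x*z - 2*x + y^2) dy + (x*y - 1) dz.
d(omega) = (z - 2) dx ∧ dy + (y + 2*z) dx ∧ dz

For a 1-form omega = sum_i f_i dx_i, the exterior derivative is
  d(omega) = sum_{i < j} (∂f_j/∂x_i - ∂f_i/∂x_j) dx_i ∧ dx_j.
  coefficient of dx ∧ dy: ∂f_2/∂x - ∂f_1/∂y = ∂(x*z - 2*x + y^2)/∂x - ∂(-z^2 - 1)/∂y = z - 2
  coefficient of dx ∧ dz: ∂f_3/∂x - ∂f_1/∂z = ∂(x*y - 1)/∂x - ∂(-z^2 - 1)/∂z = y + 2*z
Assembling: d(omega) = (z - 2) dx ∧ dy + (y + 2*z) dx ∧ dz.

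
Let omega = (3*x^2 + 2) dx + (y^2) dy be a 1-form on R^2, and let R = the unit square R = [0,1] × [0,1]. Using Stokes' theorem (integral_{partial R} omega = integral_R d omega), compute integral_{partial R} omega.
integral_(partial R) omega = 0

Stokes: integral_partial_R omega = integral_R d omega with d omega = (∂Q/∂x - ∂P/∂y) dx ∧ dy.
  ∂Q/∂x = 0
  ∂P/∂y = 0
  integrand = ∂Q/∂x - ∂P/∂y = 0.
Integrating over R: integral_0^1 integral_0^1 (0) dx dy = 0.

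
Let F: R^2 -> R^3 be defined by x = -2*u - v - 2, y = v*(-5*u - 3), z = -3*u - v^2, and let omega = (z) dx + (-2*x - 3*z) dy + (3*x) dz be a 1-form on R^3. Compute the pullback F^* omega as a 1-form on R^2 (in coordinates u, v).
F^* omega = (-65*u*v + 24*u - 15*v^3 - 8*v^2 - 11*v + 18) du + (-65*u^2 - 15*u*v^2 + 2*u*v - 56*u - 2*v^2 + 6*v - 12) dv

Using F^*(f dg) = (f ∘ F) d(g ∘ F), substitute each coordinate x_i by F_i(u, v) in f_i, and replace dx_i by d F_i = (∂F_i/∂u) du + (∂F_i/∂v) dv.
  For the x component: f_1(F) = -3*u - v^2; d F_1 = (-2) du + (-1) dv
  For the y component: f_2(F) = 13*u + 3*v^2 + 2*v + 4; d F_2 = (-5*v) du + (-5*u - 3) dv
  For the z component: f_3(F) = -6*u - 3*v - 6; d F_3 = (-3) du + (-2*v) dv
Combining and collecting du, dv coefficients:
  coeff of du: -65*u*v + 24*u - 15*v^3 - 8*v^2 - 11*v + 18
  coeff of dv: -65*u^2 - 15*u*v^2 + 2*u*v - 56*u - 2*v^2 + 6*v - 12
F^* omega = (-65*u*v + 24*u - 15*v^3 - 8*v^2 - 11*v + 18) du + (-65*u^2 - 15*u*v^2 + 2*u*v - 56*u - 2*v^2 + 6*v - 12) dv.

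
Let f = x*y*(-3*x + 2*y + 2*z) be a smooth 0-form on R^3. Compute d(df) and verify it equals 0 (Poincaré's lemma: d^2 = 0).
d(df) = 0

Step 1: df = sum_i (∂f/∂x_i) dx_i = (2*y*(-3*x + y + z)) dx + (x*(-3*x + 4*y + 2*z)) dy + (2*x*y) dz.
Step 2: Apply d again. Using the 1-form formula, the coefficient of dx ∧ dy in d(df) is ∂^2 f/∂x ∂y - ∂^2 f/∂y ∂x = (-6*x + 4*y + 2*z) - (-6*x + 4*y + 2*z) = 0 (equality of mixed partials for smooth f).
Similarly for dx ∧ dz and dy ∧ dz — all coefficients vanish. So d(df) = 0.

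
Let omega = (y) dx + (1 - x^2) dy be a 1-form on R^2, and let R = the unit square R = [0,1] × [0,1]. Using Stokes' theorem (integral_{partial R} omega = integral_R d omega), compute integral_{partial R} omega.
integral_(partial R) omega = -2

Stokes: integral_partial_R omega = integral_R d omega with d omega = (∂Q/∂x - ∂P/∂y) dx ∧ dy.
  ∂Q/∂x = -2*x
  ∂P/∂y = 1
  integrand = ∂Q/∂x - ∂P/∂y = -2*x - 1.
Integrating over R: integral_0^1 integral_0^1 (-2*x - 1) dx dy = -2.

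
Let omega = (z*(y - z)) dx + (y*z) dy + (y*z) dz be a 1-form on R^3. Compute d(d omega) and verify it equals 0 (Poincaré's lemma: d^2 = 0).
d(d omega) = 0

Step 1: d omega = sum_{i<j} (∂f_j/∂x_i - ∂f_i/∂x_j) dx_i ∧ dx_j:
  coeff of dx ∧ dy: -z
  coeff of dx ∧ dz: -y + 2*z
  coeff of dy ∧ dz: -y + z
Step 2: Apply d again to each 2-form coefficient. The only possible 3-form in R^3 is dx ∧ dy ∧ dz, with coefficient
  ∂(coeff of dy∧dz)/∂x - ∂(coeff of dx∧dz)/∂y + ∂(coeff of dx∧dy)/∂z
  = ∂/∂x (-y + z) - ∂/∂y (-y + 2*z) + ∂/∂z (-z).
Each of these terms simplifies to sums of mixed partials that cancel in pairs. The result is 0 (by equality of mixed partials for smooth functions — Schwarz / Clairaut).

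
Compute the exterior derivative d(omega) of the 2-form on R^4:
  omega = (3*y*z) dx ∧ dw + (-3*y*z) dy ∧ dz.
d(omega) = (-3*z) dx ∧ dy ∧ dw + (-3*y) dx ∧ dz ∧ dw

For a 2-form omega = sum_{i<j} g_{ij} dx_i ∧ dx_j, the exterior derivative is
  d(omega) = sum_{i<j} d(g_{ij}) ∧ dx_i ∧ dx_j = sum_{i<j, k} (∂g_{ij}/∂x_k) dx_k ∧ dx_i ∧ dx_j.
Expand each term, using dx_k ∧ dx_i ∧ dx_j = sgn(permutation) dx_{(a)} ∧ dx_{(b)} ∧ dx_{(c)} with (a < b < c) sorted:
  d(3*y*z) includes (∂/∂y)(3*y*z) dy = (3*z) dy, which multiplied by dx ∧ dw gives (-3*z) dx ∧ dy ∧ dw
  d(3*y*z) includes (∂/∂z)(3*y*z) dz = (3*y) dz, which multiplied by dx ∧ dw gives (-3*y) dx ∧ dz ∧ dw
Collecting like 3-forms: d(omega) = (-3*z) dx ∧ dy ∧ dw + (-3*y) dx ∧ dz ∧ dw.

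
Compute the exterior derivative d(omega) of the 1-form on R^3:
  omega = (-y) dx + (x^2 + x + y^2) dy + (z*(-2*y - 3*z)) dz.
d(omega) = (2*x + 2) dx ∧ dy + (-2*z) dy ∧ dz

For a 1-form omega = sum_i f_i dx_i, the exterior derivative is
  d(omega) = sum_{i < j} (∂f_j/∂x_i - ∂f_i/∂x_j) dx_i ∧ dx_j.
  coefficient of dx ∧ dy: ∂f_2/∂x - ∂f_1/∂y = ∂(x^2 + x + y^2)/∂x - ∂(-y)/∂y = 2*x + 2
  coefficient of dy ∧ dz: ∂f_3/∂y - ∂f_2/∂z = ∂(z*(-2*y - 3*z))/∂y - ∂(x^2 + x + y^2)/∂z = -2*z
Assembling: d(omega) = (2*x + 2) dx ∧ dy + (-2*z) dy ∧ dz.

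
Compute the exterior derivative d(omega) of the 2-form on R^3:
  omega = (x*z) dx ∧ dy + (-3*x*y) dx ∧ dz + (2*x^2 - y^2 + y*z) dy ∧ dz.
d(omega) = (8*x) dx ∧ dy ∧ dz

For a 2-form omega = sum_{i<j} g_{ij} dx_i ∧ dx_j, the exterior derivative is
  d(omega) = sum_{i<j} d(g_{ij}) ∧ dx_i ∧ dx_j = sum_{i<j, k} (∂g_{ij}/∂x_k) dx_k ∧ dx_i ∧ dx_j.
Expand each term, using dx_k ∧ dx_i ∧ dx_j = sgn(permutation) dx_{(a)} ∧ dx_{(b)} ∧ dx_{(c)} with (a < b < c) sorted:
  d(x*z) includes (∂/∂z)(x*z) dz = (x) dz, which multiplied by dx ∧ dy gives (x) dx ∧ dy ∧ dz
  d(-3*x*y) includes (∂/∂y)(-3*x*y) dy = (-3*x) dy, which multiplied by dx ∧ dz gives (3*x) dx ∧ dy ∧ dz
  d(2*x^2 - y^2 + y*z) includes (∂/∂x)(2*x^2 - y^2 + y*z) dx = (4*x) dx, which multiplied by dy ∧ dz gives (4*x) dx ∧ dy ∧ dz
Collecting like 3-forms: d(omega) = (8*x) dx ∧ dy ∧ dz.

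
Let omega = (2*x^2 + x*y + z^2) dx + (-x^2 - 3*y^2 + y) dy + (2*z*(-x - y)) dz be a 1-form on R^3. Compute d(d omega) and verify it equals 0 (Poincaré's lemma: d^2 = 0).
d(d omega) = 0

Step 1: d omega = sum_{i<j} (∂f_j/∂x_i - ∂f_i/∂x_j) dx_i ∧ dx_j:
  coeff of dx ∧ dy: -3*x
  coeff of dx ∧ dz: -4*z
  coeff of dy ∧ dz: -2*z
Step 2: Apply d again to each 2-form coefficient. The only possible 3-form in R^3 is dx ∧ dy ∧ dz, with coefficient
  ∂(coeff of dy∧dz)/∂x - ∂(coeff of dx∧dz)/∂y + ∂(coeff of dx∧dy)/∂z
  = ∂/∂x (-2*z) - ∂/∂y (-4*z) + ∂/∂z (-3*x).
Each of these terms simplifies to sums of mixed partials that cancel in pairs. The result is 0 (by equality of mixed partials for smooth functions — Schwarz / Clairaut).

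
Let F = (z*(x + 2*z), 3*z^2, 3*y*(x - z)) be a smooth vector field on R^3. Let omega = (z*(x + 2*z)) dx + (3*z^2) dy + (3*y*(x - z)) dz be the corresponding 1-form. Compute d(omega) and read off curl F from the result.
d(omega) = (3*x - 9*z) dy ∧ dz + (x - 3*y + 4*z) dz ∧ dx + (0) dx ∧ dy; curl F = (3*x - 9*z, x - 3*y + 4*z, 0)

d omega = sum_{i<j} (∂f_j/∂x_i - ∂f_i/∂x_j) dx_i ∧ dx_j. Under the identification (dy ∧ dz, dz ∧ dx, dx ∧ dy) ↔ (e_x, e_y, e_z), the coefficients are exactly the components of curl F. Compute:
  ∂R/∂y - ∂Q/∂z = (3*x - 3*z) - (6*z) = 3*x - 9*z
  ∂P/∂z - ∂R/∂x = (x + 4*z) - (3*y) = x - 3*y + 4*z
  ∂Q/∂x - ∂P/∂y = (0) - (0) = 0.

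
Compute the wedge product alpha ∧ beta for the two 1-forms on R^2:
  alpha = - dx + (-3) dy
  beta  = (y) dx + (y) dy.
alpha ∧ beta = (2*y) dx ∧ dy

Distribute the wedge, using dx_i ∧ dx_j = -dx_j ∧ dx_i and dx_i ∧ dx_i = 0. For each pair (i, j) with i < j, the coefficient of dx_i ∧ dx_j in alpha ∧ beta is (alpha_i * beta_j - alpha_j * beta_i). Collecting: alpha ∧ beta = (2*y) dx ∧ dy.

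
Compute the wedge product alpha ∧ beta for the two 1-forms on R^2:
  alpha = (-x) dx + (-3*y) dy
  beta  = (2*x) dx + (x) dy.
alpha ∧ beta = (x*(-x + 6*y)) dx ∧ dy

Distribute the wedge, using dx_i ∧ dx_j = -dx_j ∧ dx_i and dx_i ∧ dx_i = 0. For each pair (i, j) with i < j, the coefficient of dx_i ∧ dx_j in alpha ∧ beta is (alpha_i * beta_j - alpha_j * beta_i). Collecting: alpha ∧ beta = (x*(-x + 6*y)) dx ∧ dy.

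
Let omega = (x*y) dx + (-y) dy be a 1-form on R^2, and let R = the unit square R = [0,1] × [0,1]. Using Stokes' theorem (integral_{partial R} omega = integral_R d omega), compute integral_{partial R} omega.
integral_(partial R) omega = -1/2

Stokes: integral_partial_R omega = integral_R d omega with d omega = (∂Q/∂x - ∂P/∂y) dx ∧ dy.
  ∂Q/∂x = 0
  ∂P/∂y = x
  integrand = ∂Q/∂x - ∂P/∂y = -x.
Integrating over R: integral_0^1 integral_0^1 (-x) dx dy = -1/2.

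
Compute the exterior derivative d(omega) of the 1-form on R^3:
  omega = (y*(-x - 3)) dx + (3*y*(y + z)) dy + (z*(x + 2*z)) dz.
d(omega) = (x + 3) dx ∧ dy + (z) dx ∧ dz + (-3*y) dy ∧ dz

For a 1-form omega = sum_i f_i dx_i, the exterior derivative is
  d(omega) = sum_{i < j} (∂f_j/∂x_i - ∂f_i/∂x_j) dx_i ∧ dx_j.
  coefficient of dx ∧ dy: ∂f_2/∂x - ∂f_1/∂y = ∂(3*y*(y + z))/∂x - ∂(y*(-x - 3))/∂y = x + 3
  coefficient of dx ∧ dz: ∂f_3/∂x - ∂f_1/∂z = ∂(z*(x + 2*z))/∂x - ∂(y*(-x - 3))/∂z = z
  coefficient of dy ∧ dz: ∂f_3/∂y - ∂f_2/∂z = ∂(z*(x + 2*z))/∂y - ∂(3*y*(y + z))/∂z = -3*y
Assembling: d(omega) = (x + 3) dx ∧ dy + (z) dx ∧ dz + (-3*y) dy ∧ dz.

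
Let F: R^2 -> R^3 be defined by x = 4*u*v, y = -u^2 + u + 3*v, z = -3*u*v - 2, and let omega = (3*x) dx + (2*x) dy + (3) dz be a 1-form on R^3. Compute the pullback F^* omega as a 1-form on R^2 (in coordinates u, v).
F^* omega = (v*(-16*u^2 + 48*u*v + 8*u - 9)) du + (3*u*(16*u*v + 8*v - 3)) dv

Using F^*(f dg) = (f ∘ F) d(g ∘ F), substitute each coordinate x_i by F_i(u, v) in f_i, and replace dx_i by d F_i = (∂F_i/∂u) du + (∂F_i/∂v) dv.
  For the x component: f_1(F) = 12*u*v; d F_1 = (4*v) du + (4*u) dv
  For the y component: f_2(F) = 8*u*v; d F_2 = (1 - 2*u) du + (3) dv
  For the z component: f_3(F) = 3; d F_3 = (-3*v) du + (-3*u) dv
Combining and collecting du, dv coefficients:
  coeff of du: v*(-16*u^2 + 48*u*v + 8*u - 9)
  coeff of dv: 3*u*(16*u*v + 8*v - 3)
F^* omega = (v*(-16*u^2 + 48*u*v + 8*u - 9)) du + (3*u*(16*u*v + 8*v - 3)) dv.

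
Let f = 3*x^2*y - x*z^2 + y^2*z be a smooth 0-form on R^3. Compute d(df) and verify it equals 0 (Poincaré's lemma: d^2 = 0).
d(df) = 0

Step 1: df = sum_i (∂f/∂x_i) dx_i = (6*x*y - z^2) dx + (3*x^2 + 2*y*z) dy + (-2*x*z + y^2) dz.
Step 2: Apply d again. Using the 1-form formula, the coefficient of dx ∧ dy in d(df) is ∂^2 f/∂x ∂y - ∂^2 f/∂y ∂x = (6*x) - (6*x) = 0 (equality of mixed partials for smooth f).
Similarly for dx ∧ dz and dy ∧ dz — all coefficients vanish. So d(df) = 0.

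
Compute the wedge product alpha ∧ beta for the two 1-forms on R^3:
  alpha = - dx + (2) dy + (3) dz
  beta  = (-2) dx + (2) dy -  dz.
alpha ∧ beta = (2) dx ∧ dy + (7) dx ∧ dz + (-8) dy ∧ dz

Distribute the wedge, using dx_i ∧ dx_j = -dx_j ∧ dx_i and dx_i ∧ dx_i = 0. For each pair (i, j) with i < j, the coefficient of dx_i ∧ dx_j in alpha ∧ beta is (alpha_i * beta_j - alpha_j * beta_i). Collecting: alpha ∧ beta = (2) dx ∧ dy + (7) dx ∧ dz + (-8) dy ∧ dz.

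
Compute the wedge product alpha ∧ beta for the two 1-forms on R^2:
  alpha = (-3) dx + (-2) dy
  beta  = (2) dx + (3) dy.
alpha ∧ beta = (-5) dx ∧ dy

Distribute the wedge, using dx_i ∧ dx_j = -dx_j ∧ dx_i and dx_i ∧ dx_i = 0. For each pair (i, j) with i < j, the coefficient of dx_i ∧ dx_j in alpha ∧ beta is (alpha_i * beta_j - alpha_j * beta_i). Collecting: alpha ∧ beta = (-5) dx ∧ dy.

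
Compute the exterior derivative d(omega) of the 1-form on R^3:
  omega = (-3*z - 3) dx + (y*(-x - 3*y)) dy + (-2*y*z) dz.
d(omega) = (-y) dx ∧ dy + (3) dx ∧ dz + (-2*z) dy ∧ dz

For a 1-form omega = sum_i f_i dx_i, the exterior derivative is
  d(omega) = sum_{i < j} (∂f_j/∂x_i - ∂f_i/∂x_j) dx_i ∧ dx_j.
  coefficient of dx ∧ dy: ∂f_2/∂x - ∂f_1/∂y = ∂(y*(-x - 3*y))/∂x - ∂(-3*z - 3)/∂y = -y
  coefficient of dx ∧ dz: ∂f_3/∂x - ∂f_1/∂z = ∂(-2*y*z)/∂x - ∂(-3*z - 3)/∂z = 3
  coefficient of dy ∧ dz: ∂f_3/∂y - ∂f_2/∂z = ∂(-2*y*z)/∂y - ∂(y*(-x - 3*y))/∂z = -2*z
Assembling: d(omega) = (-y) dx ∧ dy + (3) dx ∧ dz + (-2*z) dy ∧ dz.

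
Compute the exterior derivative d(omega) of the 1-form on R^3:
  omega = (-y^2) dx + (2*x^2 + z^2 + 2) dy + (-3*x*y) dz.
d(omega) = (4*x + 2*y) dx ∧ dy + (-3*y) dx ∧ dz + (-3*x - 2*z) dy ∧ dz

For a 1-form omega = sum_i f_i dx_i, the exterior derivative is
  d(omega) = sum_{i < j} (∂f_j/∂x_i - ∂f_i/∂x_j) dx_i ∧ dx_j.
  coefficient of dx ∧ dy: ∂f_2/∂x - ∂f_1/∂y = ∂(2*x^2 + z^2 + 2)/∂x - ∂(-y^2)/∂y = 4*x + 2*y
  coefficient of dx ∧ dz: ∂f_3/∂x - ∂f_1/∂z = ∂(-3*x*y)/∂x - ∂(-y^2)/∂z = -3*y
  coefficient of dy ∧ dz: ∂f_3/∂y - ∂f_2/∂z = ∂(-3*x*y)/∂y - ∂(2*x^2 + z^2 + 2)/∂z = -3*x - 2*z
Assembling: d(omega) = (4*x + 2*y) dx ∧ dy + (-3*y) dx ∧ dz + (-3*x - 2*z) dy ∧ dz.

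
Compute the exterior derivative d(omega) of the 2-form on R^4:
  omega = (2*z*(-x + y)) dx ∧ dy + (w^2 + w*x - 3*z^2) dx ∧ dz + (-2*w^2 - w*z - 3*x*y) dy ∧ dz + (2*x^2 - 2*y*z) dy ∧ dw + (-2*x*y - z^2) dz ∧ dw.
d(omega) = (-2*x - y) dx ∧ dy ∧ dz + (2*w + x - 2*y) dx ∧ dz ∧ dw + (-4*w - 2*x + 2*y - z) dy ∧ dz ∧ dw + (4*x) dx ∧ dy ∧ dw

For a 2-form omega = sum_{i<j} g_{ij} dx_i ∧ dx_j, the exterior derivative is
  d(omega) = sum_{i<j} d(g_{ij}) ∧ dx_i ∧ dx_j = sum_{i<j, k} (∂g_{ij}/∂x_k) dx_k ∧ dx_i ∧ dx_j.
Expand each term, using dx_k ∧ dx_i ∧ dx_j = sgn(permutation) dx_{(a)} ∧ dx_{(b)} ∧ dx_{(c)} with (a < b < c) sorted:
  d(2*z*(-x + y)) includes (∂/∂z)(2*z*(-x + y)) dz = (-2*x + 2*y) dz, which multiplied by dx ∧ dy gives (-2*x + 2*y) dx ∧ dy ∧ dz
  d(w^2 + w*x - 3*z^2) includes (∂/∂w)(w^2 + w*x - 3*z^2) dw = (2*w + x) dw, which multiplied by dx ∧ dz gives (2*w + x) dx ∧ dz ∧ dw
  d(-2*w^2 - w*z - 3*x*y) includes (∂/∂x)(-2*w^2 - w*z - 3*x*y) dx = (-3*y) dx, which multiplied by dy ∧ dz gives (-3*y) dx ∧ dy ∧ dz
  d(-2*w^2 - w*z - 3*x*y) includes (∂/∂w)(-2*w^2 - w*z - 3*x*y) dw = (-4*w - z) dw, which multiplied by dy ∧ dz gives (-4*w - z) dy ∧ dz ∧ dw
  d(2*x^2 - 2*y*z) includes (∂/∂x)(2*x^2 - 2*y*z) dx = (4*x) dx, which multiplied by dy ∧ dw gives (4*x) dx ∧ dy ∧ dw
  d(2*x^2 - 2*y*z) includes (∂/∂z)(2*x^2 - 2*y*z) dz = (-2*y) dz, which multiplied by dy ∧ dw gives (2*y) dy ∧ dz ∧ dw
  d(-2*x*y - z^2) includes (∂/∂x)(-2*x*y - z^2) dx = (-2*y) dx, which multiplied by dz ∧ dw gives (-2*y) dx ∧ dz ∧ dw
  d(-2*x*y - z^2) includes (∂/∂y)(-2*x*y - z^2) dy = (-2*x) dy, which multiplied by dz ∧ dw gives (-2*x) dy ∧ dz ∧ dw
Collecting like 3-forms: d(omega) = (-2*x - y) dx ∧ dy ∧ dz + (2*w + x - 2*y) dx ∧ dz ∧ dw + (-4*w - 2*x + 2*y - z) dy ∧ dz ∧ dw + (4*x) dx ∧ dy ∧ dw.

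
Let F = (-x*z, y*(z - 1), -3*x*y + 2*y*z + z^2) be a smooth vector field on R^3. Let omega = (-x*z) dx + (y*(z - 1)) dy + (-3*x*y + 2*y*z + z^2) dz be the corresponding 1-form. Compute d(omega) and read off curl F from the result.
d(omega) = (-3*x - y + 2*z) dy ∧ dz + (-x + 3*y) dz ∧ dx + (0) dx ∧ dy; curl F = (-3*x - y + 2*z, -x + 3*y, 0)

d omega = sum_{i<j} (∂f_j/∂x_i - ∂f_i/∂x_j) dx_i ∧ dx_j. Under the identification (dy ∧ dz, dz ∧ dx, dx ∧ dy) ↔ (e_x, e_y, e_z), the coefficients are exactly the components of curl F. Compute:
  ∂R/∂y - ∂Q/∂z = (-3*x + 2*z) - (y) = -3*x - y + 2*z
  ∂P/∂z - ∂R/∂x = (-x) - (-3*y) = -x + 3*y
  ∂Q/∂x - ∂P/∂y = (0) - (0) = 0.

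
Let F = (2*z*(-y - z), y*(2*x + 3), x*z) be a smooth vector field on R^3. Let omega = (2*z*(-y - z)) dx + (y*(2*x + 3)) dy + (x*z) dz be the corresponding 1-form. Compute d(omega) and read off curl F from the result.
d(omega) = (0) dy ∧ dz + (-2*y - 5*z) dz ∧ dx + (2*y + 2*z) dx ∧ dy; curl F = (0, -2*y - 5*z, 2*y + 2*z)

d omega = sum_{i<j} (∂f_j/∂x_i - ∂f_i/∂x_j) dx_i ∧ dx_j. Under the identification (dy ∧ dz, dz ∧ dx, dx ∧ dy) ↔ (e_x, e_y, e_z), the coefficients are exactly the components of curl F. Compute:
  ∂R/∂y - ∂Q/∂z = (0) - (0) = 0
  ∂P/∂z - ∂R/∂x = (-2*y - 4*z) - (z) = -2*y - 5*z
  ∂Q/∂x - ∂P/∂y = (2*y) - (-2*z) = 2*y + 2*z.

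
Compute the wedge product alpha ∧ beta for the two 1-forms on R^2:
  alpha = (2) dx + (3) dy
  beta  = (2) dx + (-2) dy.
alpha ∧ beta = (-10) dx ∧ dy

Distribute the wedge, using dx_i ∧ dx_j = -dx_j ∧ dx_i and dx_i ∧ dx_i = 0. For each pair (i, j) with i < j, the coefficient of dx_i ∧ dx_j in alpha ∧ beta is (alpha_i * beta_j - alpha_j * beta_i). Collecting: alpha ∧ beta = (-10) dx ∧ dy.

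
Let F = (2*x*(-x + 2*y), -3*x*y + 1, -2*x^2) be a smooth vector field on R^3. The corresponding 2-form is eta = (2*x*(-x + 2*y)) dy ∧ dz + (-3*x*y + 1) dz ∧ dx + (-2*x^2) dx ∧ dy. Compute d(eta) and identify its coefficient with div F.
d(eta) = (-7*x + 4*y) dx ∧ dy ∧ dz; div F = -7*x + 4*y

For a 2-form in R^3 of the form above, applying d gives a 3-form with coefficient ∂P/∂x + ∂Q/∂y + ∂R/∂z:
  ∂P/∂x = -4*x + 4*y
  ∂Q/∂y = -3*x
  ∂R/∂z = 0
Sum = -7*x + 4*y, which is exactly div F.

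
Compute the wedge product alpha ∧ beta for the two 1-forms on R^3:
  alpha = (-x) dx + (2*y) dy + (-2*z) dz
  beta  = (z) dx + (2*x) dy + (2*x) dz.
alpha ∧ beta = (-2*x^2 - 2*y*z) dx ∧ dy + (-2*x^2 + 2*z^2) dx ∧ dz + (4*x*(y + z)) dy ∧ dz

Distribute the wedge, using dx_i ∧ dx_j = -dx_j ∧ dx_i and dx_i ∧ dx_i = 0. For each pair (i, j) with i < j, the coefficient of dx_i ∧ dx_j in alpha ∧ beta is (alpha_i * beta_j - alpha_j * beta_i). Collecting: alpha ∧ beta = (-2*x^2 - 2*y*z) dx ∧ dy + (-2*x^2 + 2*z^2) dx ∧ dz + (4*x*(y + z)) dy ∧ dz.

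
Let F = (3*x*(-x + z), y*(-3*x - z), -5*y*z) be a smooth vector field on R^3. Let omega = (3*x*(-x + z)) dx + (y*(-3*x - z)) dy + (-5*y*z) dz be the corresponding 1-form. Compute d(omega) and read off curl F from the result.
d(omega) = (y - 5*z) dy ∧ dz + (3*x) dz ∧ dx + (-3*y) dx ∧ dy; curl F = (y - 5*z, 3*x, -3*y)

d omega = sum_{i<j} (∂f_j/∂x_i - ∂f_i/∂x_j) dx_i ∧ dx_j. Under the identification (dy ∧ dz, dz ∧ dx, dx ∧ dy) ↔ (e_x, e_y, e_z), the coefficients are exactly the components of curl F. Compute:
  ∂R/∂y - ∂Q/∂z = (-5*z) - (-y) = y - 5*z
  ∂P/∂z - ∂R/∂x = (3*x) - (0) = 3*x
  ∂Q/∂x - ∂P/∂y = (-3*y) - (0) = -3*y.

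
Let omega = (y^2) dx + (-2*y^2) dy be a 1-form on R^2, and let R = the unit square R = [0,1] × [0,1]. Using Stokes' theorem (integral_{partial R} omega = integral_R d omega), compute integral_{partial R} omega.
integral_(partial R) omega = -1

Stokes: integral_partial_R omega = integral_R d omega with d omega = (∂Q/∂x - ∂P/∂y) dx ∧ dy.
  ∂Q/∂x = 0
  ∂P/∂y = 2*y
  integrand = ∂Q/∂x - ∂P/∂y = -2*y.
Integrating over R: integral_0^1 integral_0^1 (-2*y) dx dy = -1.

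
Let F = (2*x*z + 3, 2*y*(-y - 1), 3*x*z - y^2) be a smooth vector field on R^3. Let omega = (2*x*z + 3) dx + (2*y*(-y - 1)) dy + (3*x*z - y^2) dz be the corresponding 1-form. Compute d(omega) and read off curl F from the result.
d(omega) = (-2*y) dy ∧ dz + (2*x - 3*z) dz ∧ dx + (0) dx ∧ dy; curl F = (-2*y, 2*x - 3*z, 0)

d omega = sum_{i<j} (∂f_j/∂x_i - ∂f_i/∂x_j) dx_i ∧ dx_j. Under the identification (dy ∧ dz, dz ∧ dx, dx ∧ dy) ↔ (e_x, e_y, e_z), the coefficients are exactly the components of curl F. Compute:
  ∂R/∂y - ∂Q/∂z = (-2*y) - (0) = -2*y
  ∂P/∂z - ∂R/∂x = (2*x) - (3*z) = 2*x - 3*z
  ∂Q/∂x - ∂P/∂y = (0) - (0) = 0.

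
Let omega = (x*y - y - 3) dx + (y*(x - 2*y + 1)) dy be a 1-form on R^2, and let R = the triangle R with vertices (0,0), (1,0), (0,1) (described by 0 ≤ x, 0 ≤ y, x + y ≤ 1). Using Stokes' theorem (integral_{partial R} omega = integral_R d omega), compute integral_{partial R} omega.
integral_(partial R) omega = 1/2

Stokes: integral_partial_R omega = integral_R d omega with d omega = (∂Q/∂x - ∂P/∂y) dx ∧ dy.
  ∂Q/∂x = y
  ∂P/∂y = x - 1
  integrand = ∂Q/∂x - ∂P/∂y = -x + y + 1.
Integrating over R: integral_0^1 integral_0^{1-x} (-x + y + 1) dy dx = 1/2.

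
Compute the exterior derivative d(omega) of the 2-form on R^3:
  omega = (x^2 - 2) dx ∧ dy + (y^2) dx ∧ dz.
d(omega) = (-2*y) dx ∧ dy ∧ dz

For a 2-form omega = sum_{i<j} g_{ij} dx_i ∧ dx_j, the exterior derivative is
  d(omega) = sum_{i<j} d(g_{ij}) ∧ dx_i ∧ dx_j = sum_{i<j, k} (∂g_{ij}/∂x_k) dx_k ∧ dx_i ∧ dx_j.
Expand each term, using dx_k ∧ dx_i ∧ dx_j = sgn(permutation) dx_{(a)} ∧ dx_{(b)} ∧ dx_{(c)} with (a < b < c) sorted:
  d(y^2) includes (∂/∂y)(y^2) dy = (2*y) dy, which multiplied by dx ∧ dz gives (-2*y) dx ∧ dy ∧ dz
Collecting like 3-forms: d(omega) = (-2*y) dx ∧ dy ∧ dz.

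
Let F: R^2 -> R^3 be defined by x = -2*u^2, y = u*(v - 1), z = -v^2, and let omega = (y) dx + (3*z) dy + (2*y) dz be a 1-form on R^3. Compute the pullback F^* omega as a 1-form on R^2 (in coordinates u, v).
F^* omega = (-4*u^2*v + 4*u^2 - 3*v^3 + 3*v^2) du + (u*v*(4 - 7*v)) dv

Using F^*(f dg) = (f ∘ F) d(g ∘ F), substitute each coordinate x_i by F_i(u, v) in f_i, and replace dx_i by d F_i = (∂F_i/∂u) du + (∂F_i/∂v) dv.
  For the x component: f_1(F) = u*(v - 1); d F_1 = (-4*u) du + (0) dv
  For the y component: f_2(F) = -3*v^2; d F_2 = (v - 1) du + (u) dv
  For the z component: f_3(F) = 2*u*(v - 1); d F_3 = (0) du + (-2*v) dv
Combining and collecting du, dv coefficients:
  coeff of du: -4*u^2*v + 4*u^2 - 3*v^3 + 3*v^2
  coeff of dv: u*v*(4 - 7*v)
F^* omega = (-4*u^2*v + 4*u^2 - 3*v^3 + 3*v^2) du + (u*v*(4 - 7*v)) dv.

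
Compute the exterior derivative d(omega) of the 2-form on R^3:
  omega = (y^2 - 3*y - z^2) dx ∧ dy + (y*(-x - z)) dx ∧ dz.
d(omega) = (x - z) dx ∧ dy ∧ dz

For a 2-form omega = sum_{i<j} g_{ij} dx_i ∧ dx_j, the exterior derivative is
  d(omega) = sum_{i<j} d(g_{ij}) ∧ dx_i ∧ dx_j = sum_{i<j, k} (∂g_{ij}/∂x_k) dx_k ∧ dx_i ∧ dx_j.
Expand each term, using dx_k ∧ dx_i ∧ dx_j = sgn(permutation) dx_{(a)} ∧ dx_{(b)} ∧ dx_{(c)} with (a < b < c) sorted:
  d(y^2 - 3*y - z^2) includes (∂/∂z)(y^2 - 3*y - z^2) dz = (-2*z) dz, which multiplied by dx ∧ dy gives (-2*z) dx ∧ dy ∧ dz
  d(y*(-x - z)) includes (∂/∂y)(y*(-x - z)) dy = (-x - z) dy, which multiplied by dx ∧ dz gives (x + z) dx ∧ dy ∧ dz
Collecting like 3-forms: d(omega) = (x - z) dx ∧ dy ∧ dz.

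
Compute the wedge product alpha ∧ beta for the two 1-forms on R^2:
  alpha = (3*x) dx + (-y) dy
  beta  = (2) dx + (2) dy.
alpha ∧ beta = (6*x + 2*y) dx ∧ dy

Distribute the wedge, using dx_i ∧ dx_j = -dx_j ∧ dx_i and dx_i ∧ dx_i = 0. For each pair (i, j) with i < j, the coefficient of dx_i ∧ dx_j in alpha ∧ beta is (alpha_i * beta_j - alpha_j * beta_i). Collecting: alpha ∧ beta = (6*x + 2*y) dx ∧ dy.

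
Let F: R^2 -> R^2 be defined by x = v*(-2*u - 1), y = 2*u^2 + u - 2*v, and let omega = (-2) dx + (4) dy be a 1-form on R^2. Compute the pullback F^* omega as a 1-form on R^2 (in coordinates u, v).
F^* omega = (16*u + 4*v + 4) du + (4*u - 6) dv

Using F^*(f dg) = (f ∘ F) d(g ∘ F), substitute each coordinate x_i by F_i(u, v) in f_i, and replace dx_i by d F_i = (∂F_i/∂u) du + (∂F_i/∂v) dv.
  For the x component: f_1(F) = -2; d F_1 = (-2*v) du + (-2*u - 1) dv
  For the y component: f_2(F) = 4; d F_2 = (4*u + 1) du + (-2) dv
Combining and collecting du, dv coefficients:
  coeff of du: 16*u + 4*v + 4
  coeff of dv: 4*u - 6
F^* omega = (16*u + 4*v + 4) du + (4*u - 6) dv.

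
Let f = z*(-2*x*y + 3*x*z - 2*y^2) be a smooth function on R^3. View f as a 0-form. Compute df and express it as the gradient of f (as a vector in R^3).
df = (z*(-2*y + 3*z)) dx + (2*z*(-x - 2*y)) dy + (-2*x*y + 6*x*z - 2*y^2) dz; grad f = (z*(-2*y + 3*z), 2*z*(-x - 2*y), -2*x*y + 6*x*z - 2*y^2)

For a 0-form f, d f = (∂f/∂x) dx + (∂f/∂y) dy + (∂f/∂z) dz. The components of the vector representation are exactly the entries of grad f in Cartesian coordinates:
  ∂f/∂x = z*(-2*y + 3*z)
  ∂f/∂y = 2*z*(-x - 2*y)
  ∂f/∂z = -2*x*y + 6*x*z - 2*y^2.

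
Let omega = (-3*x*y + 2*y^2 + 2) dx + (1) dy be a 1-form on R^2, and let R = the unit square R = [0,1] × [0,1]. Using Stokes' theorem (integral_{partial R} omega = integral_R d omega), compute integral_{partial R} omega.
integral_(partial R) omega = -1/2

Stokes: integral_partial_R omega = integral_R d omega with d omega = (∂Q/∂x - ∂P/∂y) dx ∧ dy.
  ∂Q/∂x = 0
  ∂P/∂y = -3*x + 4*y
  integrand = ∂Q/∂x - ∂P/∂y = 3*x - 4*y.
Integrating over R: integral_0^1 integral_0^1 (3*x - 4*y) dx dy = -1/2.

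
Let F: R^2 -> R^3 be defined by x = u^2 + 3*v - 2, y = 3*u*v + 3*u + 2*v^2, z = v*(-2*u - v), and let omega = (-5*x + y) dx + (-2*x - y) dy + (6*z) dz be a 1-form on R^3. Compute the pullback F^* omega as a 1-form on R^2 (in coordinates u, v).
F^* omega = (-10*u^3 + 19*u*v^2 - 48*u*v + 11*u + 6*v^3 - 24*v^2 - 6*v + 12) du + (-6*u^3 + 7*u^2*v - 24*u^2 + 18*u*v^2 - 21*u*v + 21*u + 4*v^3 - 18*v^2 - 29*v + 30) dv

Using F^*(f dg) = (f ∘ F) d(g ∘ F), substitute each coordinate x_i by F_i(u, v) in f_i, and replace dx_i by d F_i = (∂F_i/∂u) du + (∂F_i/∂v) dv.
  For the x component: f_1(F) = -5*u^2 + 3*u*v + 3*u + 2*v^2 - 15*v + 10; d F_1 = (2*u) du + (3) dv
  For the y component: f_2(F) = -2*u^2 - 3*u*v - 3*u - 2*v^2 - 6*v + 4; d F_2 = (3*v + 3) du + (3*u + 4*v) dv
  For the z component: f_3(F) = 6*v*(-2*u - v); d F_3 = (-2*v) du + (-2*u - 2*v) dv
Combining and collecting du, dv coefficients:
  coeff of du: -10*u^3 + 19*u*v^2 - 48*u*v + 11*u + 6*v^3 - 24*v^2 - 6*v + 12
  coeff of dv: -6*u^3 + 7*u^2*v - 24*u^2 + 18*u*v^2 - 21*u*v + 21*u + 4*v^3 - 18*v^2 - 29*v + 30
F^* omega = (-10*u^3 + 19*u*v^2 - 48*u*v + 11*u + 6*v^3 - 24*v^2 - 6*v + 12) du + (-6*u^3 + 7*u^2*v - 24*u^2 + 18*u*v^2 - 21*u*v + 21*u + 4*v^3 - 18*v^2 - 29*v + 30) dv.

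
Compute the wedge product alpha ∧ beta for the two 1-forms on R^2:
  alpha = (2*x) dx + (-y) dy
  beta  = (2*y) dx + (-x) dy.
alpha ∧ beta = (-2*x^2 + 2*y^2) dx ∧ dy

Distribute the wedge, using dx_i ∧ dx_j = -dx_j ∧ dx_i and dx_i ∧ dx_i = 0. For each pair (i, j) with i < j, the coefficient of dx_i ∧ dx_j in alpha ∧ beta is (alpha_i * beta_j - alpha_j * beta_i). Collecting: alpha ∧ beta = (-2*x^2 + 2*y^2) dx ∧ dy.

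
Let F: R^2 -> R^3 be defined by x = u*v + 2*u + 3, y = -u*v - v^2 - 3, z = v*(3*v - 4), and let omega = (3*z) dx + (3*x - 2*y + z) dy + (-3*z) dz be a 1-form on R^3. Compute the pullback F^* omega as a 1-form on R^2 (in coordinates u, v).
F^* omega = (v*(-5*u*v - 6*u + 4*v^2 + 10*v - 39)) du + (-5*u^2*v - 6*u^2 - 6*u*v^2 - 20*u*v - 15*u - 64*v^3 + 116*v^2 - 78*v) dv

Using F^*(f dg) = (f ∘ F) d(g ∘ F), substitute each coordinate x_i by F_i(u, v) in f_i, and replace dx_i by d F_i = (∂F_i/∂u) du + (∂F_i/∂v) dv.
  For the x component: f_1(F) = 3*v*(3*v - 4); d F_1 = (v + 2) du + (u) dv
  For the y component: f_2(F) = 5*u*v + 6*u + 5*v^2 - 4*v + 15; d F_2 = (-v) du + (-u - 2*v) dv
  For the z component: f_3(F) = 3*v*(4 - 3*v); d F_3 = (0) du + (6*v - 4) dv
Combining and collecting du, dv coefficients:
  coeff of du: v*(-5*u*v - 6*u + 4*v^2 + 10*v - 39)
  coeff of dv: -5*u^2*v - 6*u^2 - 6*u*v^2 - 20*u*v - 15*u - 64*v^3 + 116*v^2 - 78*v
F^* omega = (v*(-5*u*v - 6*u + 4*v^2 + 10*v - 39)) du + (-5*u^2*v - 6*u^2 - 6*u*v^2 - 20*u*v - 15*u - 64*v^3 + 116*v^2 - 78*v) dv.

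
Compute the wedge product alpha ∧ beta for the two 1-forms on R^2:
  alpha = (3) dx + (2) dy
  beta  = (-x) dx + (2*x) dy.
alpha ∧ beta = (8*x) dx ∧ dy

Distribute the wedge, using dx_i ∧ dx_j = -dx_j ∧ dx_i and dx_i ∧ dx_i = 0. For each pair (i, j) with i < j, the coefficient of dx_i ∧ dx_j in alpha ∧ beta is (alpha_i * beta_j - alpha_j * beta_i). Collecting: alpha ∧ beta = (8*x) dx ∧ dy.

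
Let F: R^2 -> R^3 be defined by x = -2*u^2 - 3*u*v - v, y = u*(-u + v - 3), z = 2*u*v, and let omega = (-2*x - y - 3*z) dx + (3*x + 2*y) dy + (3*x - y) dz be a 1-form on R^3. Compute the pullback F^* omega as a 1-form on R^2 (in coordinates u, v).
F^* omega = (-4*u^3 - 15*u^2*v + 24*u^2 - 24*u*v^2 + 10*u*v + 18*u - 15*v^2 + 9*v) du + (-33*u^3 - 24*u^2*v - 14*u^2 - 14*u*v - 3*u - 2*v) dv

Using F^*(f dg) = (f ∘ F) d(g ∘ F), substitute each coordinate x_i by F_i(u, v) in f_i, and replace dx_i by d F_i = (∂F_i/∂u) du + (∂F_i/∂v) dv.
  For the x component: f_1(F) = 5*u^2 - u*v + 3*u + 2*v; d F_1 = (-4*u - 3*v) du + (-3*u - 1) dv
  For the y component: f_2(F) = -8*u^2 - 7*u*v - 6*u - 3*v; d F_2 = (-2*u + v - 3) du + (u) dv
  For the z component: f_3(F) = -5*u^2 - 10*u*v + 3*u - 3*v; d F_3 = (2*v) du + (2*u) dv
Combining and collecting du, dv coefficients:
  coeff of du: -4*u^3 - 15*u^2*v + 24*u^2 - 24*u*v^2 + 10*u*v + 18*u - 15*v^2 + 9*v
  coeff of dv: -33*u^3 - 24*u^2*v - 14*u^2 - 14*u*v - 3*u - 2*v
F^* omega = (-4*u^3 - 15*u^2*v + 24*u^2 - 24*u*v^2 + 10*u*v + 18*u - 15*v^2 + 9*v) du + (-33*u^3 - 24*u^2*v - 14*u^2 - 14*u*v - 3*u - 2*v) dv.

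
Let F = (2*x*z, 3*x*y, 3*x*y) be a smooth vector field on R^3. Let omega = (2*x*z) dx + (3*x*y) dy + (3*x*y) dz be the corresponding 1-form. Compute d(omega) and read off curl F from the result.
d(omega) = (3*x) dy ∧ dz + (2*x - 3*y) dz ∧ dx + (3*y) dx ∧ dy; curl F = (3*x, 2*x - 3*y, 3*y)

d omega = sum_{i<j} (∂f_j/∂x_i - ∂f_i/∂x_j) dx_i ∧ dx_j. Under the identification (dy ∧ dz, dz ∧ dx, dx ∧ dy) ↔ (e_x, e_y, e_z), the coefficients are exactly the components of curl F. Compute:
  ∂R/∂y - ∂Q/∂z = (3*x) - (0) = 3*x
  ∂P/∂z - ∂R/∂x = (2*x) - (3*y) = 2*x - 3*y
  ∂Q/∂x - ∂P/∂y = (3*y) - (0) = 3*y.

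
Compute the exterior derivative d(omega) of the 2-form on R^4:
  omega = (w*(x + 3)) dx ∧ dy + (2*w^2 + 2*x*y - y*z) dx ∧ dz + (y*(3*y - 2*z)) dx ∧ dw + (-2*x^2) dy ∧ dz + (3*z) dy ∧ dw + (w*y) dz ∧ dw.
d(omega) = (x - 6*y + 2*z + 3) dx ∧ dy ∧ dw + (-6*x + z) dx ∧ dy ∧ dz + (4*w + 2*y) dx ∧ dz ∧ dw + (w - 3) dy ∧ dz ∧ dw

For a 2-form omega = sum_{i<j} g_{ij} dx_i ∧ dx_j, the exterior derivative is
  d(omega) = sum_{i<j} d(g_{ij}) ∧ dx_i ∧ dx_j = sum_{i<j, k} (∂g_{ij}/∂x_k) dx_k ∧ dx_i ∧ dx_j.
Expand each term, using dx_k ∧ dx_i ∧ dx_j = sgn(permutation) dx_{(a)} ∧ dx_{(b)} ∧ dx_{(c)} with (a < b < c) sorted:
  d(w*(x + 3)) includes (∂/∂w)(w*(x + 3)) dw = (x + 3) dw, which multiplied by dx ∧ dy gives (x + 3) dx ∧ dy ∧ dw
  d(2*w^2 + 2*x*y - y*z) includes (∂/∂y)(2*w^2 + 2*x*y - y*z) dy = (2*x - z) dy, which multiplied by dx ∧ dz gives (-2*x + z) dx ∧ dy ∧ dz
  d(2*w^2 + 2*x*y - y*z) includes (∂/∂w)(2*w^2 + 2*x*y - y*z) dw = (4*w) dw, which multiplied by dx ∧ dz gives (4*w) dx ∧ dz ∧ dw
  d(y*(3*y - 2*z)) includes (∂/∂y)(y*(3*y - 2*z)) dy = (6*y - 2*z) dy, which multiplied by dx ∧ dw gives (-6*y + 2*z) dx ∧ dy ∧ dw
  d(y*(3*y - 2*z)) includes (∂/∂z)(y*(3*y - 2*z)) dz = (-2*y) dz, which multiplied by dx ∧ dw gives (2*y) dx ∧ dz ∧ dw
  d(-2*x^2) includes (∂/∂x)(-2*x^2) dx = (-4*x) dx, which multiplied by dy ∧ dz gives (-4*x) dx ∧ dy ∧ dz
  d(3*z) includes (∂/∂z)(3*z) dz = (3) dz, which multiplied by dy ∧ dw gives (-3) dy ∧ dz ∧ dw
  d(w*y) includes (∂/∂y)(w*y) dy = (w) dy, which multiplied by dz ∧ dw gives (w) dy ∧ dz ∧ dw
Collecting like 3-forms: d(omega) = (x - 6*y + 2*z + 3) dx ∧ dy ∧ dw + (-6*x + z) dx ∧ dy ∧ dz + (4*w + 2*y) dx ∧ dz ∧ dw + (w - 3) dy ∧ dz ∧ dw.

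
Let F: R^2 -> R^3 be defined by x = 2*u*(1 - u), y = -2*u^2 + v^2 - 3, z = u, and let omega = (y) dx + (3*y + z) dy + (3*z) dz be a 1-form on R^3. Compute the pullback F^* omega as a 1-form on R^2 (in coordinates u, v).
F^* omega = (32*u^3 - 8*u^2 - 16*u*v^2 + 51*u + 2*v^2 - 6) du + (2*v*(-6*u^2 + u + 3*v^2 - 9)) dv

Using F^*(f dg) = (f ∘ F) d(g ∘ F), substitute each coordinate x_i by F_i(u, v) in f_i, and replace dx_i by d F_i = (∂F_i/∂u) du + (∂F_i/∂v) dv.
  For the x component: f_1(F) = -2*u^2 + v^2 - 3; d F_1 = (2 - 4*u) du + (0) dv
  For the y component: f_2(F) = -6*u^2 + u + 3*v^2 - 9; d F_2 = (-4*u) du + (2*v) dv
  For the z component: f_3(F) = 3*u; d F_3 = (1) du + (0) dv
Combining and collecting du, dv coefficients:
  coeff of du: 32*u^3 - 8*u^2 - 16*u*v^2 + 51*u + 2*v^2 - 6
  coeff of dv: 2*v*(-6*u^2 + u + 3*v^2 - 9)
F^* omega = (32*u^3 - 8*u^2 - 16*u*v^2 + 51*u + 2*v^2 - 6) du + (2*v*(-6*u^2 + u + 3*v^2 - 9)) dv.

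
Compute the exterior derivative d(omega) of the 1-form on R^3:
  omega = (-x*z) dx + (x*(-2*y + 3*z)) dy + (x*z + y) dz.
d(omega) = (-2*y + 3*z) dx ∧ dy + (x + z) dx ∧ dz + (1 - 3*x) dy ∧ dz

For a 1-form omega = sum_i f_i dx_i, the exterior derivative is
  d(omega) = sum_{i < j} (∂f_j/∂x_i - ∂f_i/∂x_j) dx_i ∧ dx_j.
  coefficient of dx ∧ dy: ∂f_2/∂x - ∂f_1/∂y = ∂(x*(-2*y + 3*z))/∂x - ∂(-x*z)/∂y = -2*y + 3*z
  coefficient of dx ∧ dz: ∂f_3/∂x - ∂f_1/∂z = ∂(x*z + y)/∂x - ∂(-x*z)/∂z = x + z
  coefficient of dy ∧ dz: ∂f_3/∂y - ∂f_2/∂z = ∂(x*z + y)/∂y - ∂(x*(-2*y + 3*z))/∂z = 1 - 3*x
Assembling: d(omega) = (-2*y + 3*z) dx ∧ dy + (x + z) dx ∧ dz + (1 - 3*x) dy ∧ dz.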